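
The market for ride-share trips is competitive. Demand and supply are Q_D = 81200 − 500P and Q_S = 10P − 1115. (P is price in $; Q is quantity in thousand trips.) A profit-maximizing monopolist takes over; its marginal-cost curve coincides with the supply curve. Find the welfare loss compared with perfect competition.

In inverse form: demand P = 162.4 − 0.002Q, supply P = 111.5 + 0.1Q.
Competitive equilibrium: 162.4 − 0.002Q = 111.5 + 0.1Q → Q* = 499.0196, P* = 161.402.
Marginal revenue: MR = 162.4 − 0.004Q. Set MR = MC: 162.4 − 0.004Q = 111.5 + 0.1Q → Q_m = 489.4231.
Price P_m = 162.4 − 0.002·489.4231 = 161.4212; MC(Q_m) = 111.5 + 0.1·489.4231 = 160.4423.
Competitive Q* = 499.0196, so ΔQ = 9.5965; wedge = 161.4212 − 160.4423 = 0.9789.
The triangle = ½ × 9.5965 × 0.9789 = $4.70 thousand.

$4.70 thousand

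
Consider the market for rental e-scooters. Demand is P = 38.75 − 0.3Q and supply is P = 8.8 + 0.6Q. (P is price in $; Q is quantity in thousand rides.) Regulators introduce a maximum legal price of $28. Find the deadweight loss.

Competitive equilibrium: 38.75 − 0.3Q = 8.8 + 0.6Q → Q* = 33.2778, P* = 28.7667.
At the ceiling P = 28, quantity supplied = (28 − 8.8)/0.6 = 32.
Willingness to pay at Q' = 32: 38.75 − 0.3·32 = 29.15.
ΔQ = 33.2778 − 32 = 1.2778; wedge = 29.15 − 28 = 1.15.
Deadweight loss = ½ × 1.2778 × 1.15 = $0.73 thousand.

$0.73 thousand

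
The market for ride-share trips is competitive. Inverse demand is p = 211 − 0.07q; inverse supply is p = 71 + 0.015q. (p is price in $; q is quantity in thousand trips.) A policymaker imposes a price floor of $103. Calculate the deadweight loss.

Competitive equilibrium: 211 − 0.07q = 71 + 0.015q → q* = 1647.0588, p* = 95.7059.
At the floor p = 103, quantity demanded = (211 − 103)/0.07 = 1542.8571.
Sellers' marginal cost at q' = 1542.8571: 71 + 0.015·1542.8571 = 94.1429.
Δq = 1647.0588 − 1542.8571 = 104.2017; wedge = 103 − 94.1429 = 8.8571.
DWL = ½ × 104.2017 × 8.8571 = $461.46 thousand.

$461.46 thousand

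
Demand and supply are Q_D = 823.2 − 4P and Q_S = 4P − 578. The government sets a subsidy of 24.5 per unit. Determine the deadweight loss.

In inverse form: demand P = 205.8 − 0.25Q, supply P = 144.5 + 0.25Q.
Competitive equilibrium: 205.8 − 0.25Q = 144.5 + 0.25Q → Q* = 122.6, P* = 175.15.
The subsidy lowers effective supply by 24.5: P = 120 + 0.25Q.
New quantity: 205.8 − 0.25Q = 120 + 0.25Q → Q' = 171.6.
Overproduction ΔQ = 171.6 − 122.6 = 49; wedge = subsidy = 24.5.
The triangle = ½ × 49 × 24.5 = 600.25.

600.25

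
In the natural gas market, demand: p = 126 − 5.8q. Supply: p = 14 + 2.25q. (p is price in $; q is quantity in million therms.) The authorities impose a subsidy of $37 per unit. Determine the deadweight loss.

$85.03 million

Competitive equilibrium: 126 − 5.8q = 14 + 2.25q → q* = 13.913, p* = 45.3043.
The subsidy lowers effective supply by 37: p = 2.25q − 23.
New quantity: 126 − 5.8q = 2.25q − 23 → q' = 18.5093.
Overproduction Δq = 18.5093 − 13.913 = 4.5963; wedge = subsidy = 37.
Deadweight loss = ½ × 4.5963 × 37 = $85.03 million.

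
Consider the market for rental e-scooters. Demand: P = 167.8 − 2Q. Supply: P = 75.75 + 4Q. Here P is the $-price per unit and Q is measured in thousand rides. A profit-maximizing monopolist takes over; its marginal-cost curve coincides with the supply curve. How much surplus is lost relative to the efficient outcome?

Competitive equilibrium: 167.8 − 2Q = 75.75 + 4Q → Q* = 15.3417, P* = 137.1167.
Marginal revenue: MR = 167.8 − 4Q. Set MR = MC: 167.8 − 4Q = 75.75 + 4Q → Q_m = 11.5063.
Price P_m = 167.8 − 2·11.5063 = 144.7874; MC(Q_m) = 75.75 + 4·11.5063 = 121.7752.
Competitive Q* = 15.3417, so ΔQ = 3.8354; wedge = 144.7874 − 121.7752 = 23.0122.
The triangle = ½ × 3.8354 × 23.0122 = $44.13 thousand.

$44.13 thousand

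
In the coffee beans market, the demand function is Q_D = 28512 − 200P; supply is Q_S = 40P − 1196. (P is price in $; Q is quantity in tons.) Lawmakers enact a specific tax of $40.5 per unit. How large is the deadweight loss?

$27337.50

In inverse form: demand P = 142.56 − 0.005Q, supply P = 29.9 + 0.025Q.
Competitive equilibrium: 142.56 − 0.005Q = 29.9 + 0.025Q → Q* = 3755.3333, P* = 123.7833.
With the tax, the buyer price exceeds the seller price by 40.5: (142.56 − 0.005Q) − (29.9 + 0.025Q) = 40.5 → Q' = 2405.3333.
ΔQ = 3755.3333 − 2405.3333 = 1350; the wedge equals the tax, 40.5.
DWL = ½ × 1350 × 40.5 = $27337.50.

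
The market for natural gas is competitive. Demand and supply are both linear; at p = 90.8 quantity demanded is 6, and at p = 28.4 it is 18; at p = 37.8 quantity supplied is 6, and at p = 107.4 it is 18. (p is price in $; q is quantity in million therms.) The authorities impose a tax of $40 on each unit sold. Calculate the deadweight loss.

Demand slope = (28.4 − 90.8)/(18 − 6) = −5.2, so p = 122 − 5.2q.
Supply slope = (107.4 − 37.8)/(18 − 6) = 5.8, so p = 3 + 5.8q.
Competitive equilibrium: 122 − 5.2q = 3 + 5.8q → q* = 10.8182, p* = 65.7455.
With the tax, the buyer price exceeds the seller price by 40: (122 − 5.2q) − (3 + 5.8q) = 40 → q' = 7.1818.
Δq = 10.8182 − 7.1818 = 3.6364; the wedge equals the tax, 40.
Welfare loss = ½ × 3.6364 × 40 = $72.73 million.

$72.73 million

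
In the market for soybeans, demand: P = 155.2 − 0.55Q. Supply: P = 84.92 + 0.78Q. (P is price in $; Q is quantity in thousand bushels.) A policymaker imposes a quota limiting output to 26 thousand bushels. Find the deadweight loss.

$479.13 thousand

Competitive equilibrium: 155.2 − 0.55Q = 84.92 + 0.78Q → Q* = 52.8421, P* = 126.1368.
At Q = 26: demand price = 155.2 − 0.55·26 = 140.9; supply price = 84.92 + 0.78·26 = 105.2.
ΔQ = 52.8421 − 26 = 26.8421; wedge = 140.9 − 105.2 = 35.7.
The triangle = ½ × 26.8421 × 35.7 = $479.13 thousand.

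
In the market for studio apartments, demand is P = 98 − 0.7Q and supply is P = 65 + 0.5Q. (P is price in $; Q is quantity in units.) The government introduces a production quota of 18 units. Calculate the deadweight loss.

Competitive equilibrium: 98 − 0.7Q = 65 + 0.5Q → Q* = 27.5, P* = 78.75.
At Q = 18: demand price = 98 − 0.7·18 = 85.4; supply price = 65 + 0.5·18 = 74.
ΔQ = 27.5 − 18 = 9.5; wedge = 85.4 − 74 = 11.4.
The triangle = ½ × 9.5 × 11.4 = $54.15.

$54.15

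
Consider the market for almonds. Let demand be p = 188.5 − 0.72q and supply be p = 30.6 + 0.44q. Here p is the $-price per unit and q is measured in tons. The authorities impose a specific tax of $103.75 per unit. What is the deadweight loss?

$4639.68

Competitive equilibrium: 188.5 − 0.72q = 30.6 + 0.44q → q* = 136.1207, p* = 90.4931.
With the tax, the buyer price exceeds the seller price by 103.75: (188.5 − 0.72q) − (30.6 + 0.44q) = 103.75 → q' = 46.681.
Δq = 136.1207 − 46.681 = 89.4397; the wedge equals the tax, 103.75.
The triangle = ½ × 89.4397 × 103.75 = $4639.68.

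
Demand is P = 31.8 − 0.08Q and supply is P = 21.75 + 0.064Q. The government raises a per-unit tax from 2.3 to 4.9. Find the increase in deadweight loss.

Competitive equilibrium: 31.8 − 0.08Q = 21.75 + 0.064Q → Q* = 69.7917, P* = 26.2167.
For a per-unit tax t: ΔQ = t/0.144, so DWL = ½·t·(t/0.144) = t²/0.288.
At t = 2.3: DWL = 18.368. At t = 4.9: DWL = 83.368.
Increase = 83.368 − 18.368 = 65.

65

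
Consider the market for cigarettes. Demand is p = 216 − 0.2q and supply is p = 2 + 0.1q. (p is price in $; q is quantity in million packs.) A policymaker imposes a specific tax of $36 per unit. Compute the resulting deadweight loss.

$2160 million

Competitive equilibrium: 216 − 0.2q = 2 + 0.1q → q* = 713.3333, p* = 73.3333.
With the tax, the buyer price exceeds the seller price by 36: (216 − 0.2q) − (2 + 0.1q) = 36 → q' = 593.3333.
Δq = 713.3333 − 593.3333 = 120; the wedge equals the tax, 36.
Deadweight loss = ½ × 120 × 36 = $2160 million.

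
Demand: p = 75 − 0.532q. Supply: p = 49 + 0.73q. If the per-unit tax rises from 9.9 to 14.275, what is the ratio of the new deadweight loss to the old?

2.079

Competitive equilibrium: 75 − 0.532q = 49 + 0.73q → q* = 20.6022, p* = 64.0396.
For a per-unit tax t: Δq = t/1.262, so DWL = ½·t·(t/1.262) = t²/2.524.
At t = 9.9: DWL = 38.831. At t = 14.275: DWL = 80.735.
Ratio = (14.275/9.9)² = 2.079.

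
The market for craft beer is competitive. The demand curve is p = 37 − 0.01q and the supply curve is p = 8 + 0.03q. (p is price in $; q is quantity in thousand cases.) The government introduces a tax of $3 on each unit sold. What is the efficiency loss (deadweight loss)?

$112.50 thousand

Competitive equilibrium: 37 − 0.01q = 8 + 0.03q → q* = 725, p* = 29.75.
With the tax, the buyer price exceeds the seller price by 3: (37 − 0.01q) − (8 + 0.03q) = 3 → q' = 650.
Δq = 725 − 650 = 75; the wedge equals the tax, 3.
The triangle = ½ × 75 × 3 = $112.50 thousand.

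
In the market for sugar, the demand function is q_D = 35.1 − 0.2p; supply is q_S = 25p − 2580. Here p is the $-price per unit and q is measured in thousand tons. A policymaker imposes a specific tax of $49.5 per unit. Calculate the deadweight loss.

$243.08 thousand

In inverse form: demand p = 175.5 − 5q, supply p = 103.2 + 0.04q.
Competitive equilibrium: 175.5 − 5q = 103.2 + 0.04q → q* = 14.3452, p* = 103.7738.
With the tax, the buyer price exceeds the seller price by 49.5: (175.5 − 5q) − (103.2 + 0.04q) = 49.5 → q' = 4.5238.
Δq = 14.3452 − 4.5238 = 9.8214; the wedge equals the tax, 49.5.
Welfare loss = ½ × 9.8214 × 49.5 = $243.08 thousand.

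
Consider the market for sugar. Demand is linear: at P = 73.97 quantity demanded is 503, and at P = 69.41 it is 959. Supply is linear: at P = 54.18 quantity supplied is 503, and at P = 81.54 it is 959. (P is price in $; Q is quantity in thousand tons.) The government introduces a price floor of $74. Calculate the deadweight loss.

$2857.14 thousand

Demand slope = (69.41 − 73.97)/(959 − 503) = −0.01, so P = 79 − 0.01Q.
Supply slope = (81.54 − 54.18)/(959 − 503) = 0.06, so P = 24 + 0.06Q.
Competitive equilibrium: 79 − 0.01Q = 24 + 0.06Q → Q* = 785.7143, P* = 71.1429.
At the floor P = 74, quantity demanded = (79 − 74)/0.01 = 500.
Sellers' marginal cost at Q' = 500: 24 + 0.06·500 = 54.
ΔQ = 785.7143 − 500 = 285.7143; wedge = 74 − 54 = 20.
The triangle = ½ × 285.7143 × 20 = $2857.14 thousand.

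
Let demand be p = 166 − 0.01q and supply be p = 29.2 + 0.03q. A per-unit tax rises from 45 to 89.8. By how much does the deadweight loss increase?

Competitive equilibrium: 166 − 0.01q = 29.2 + 0.03q → q* = 3420, p* = 131.8.
For a per-unit tax t: Δq = t/0.04, so DWL = ½·t·(t/0.04) = t²/0.08.
At t = 45: DWL = 25312.5. At t = 89.8: DWL = 100800.5.
Increase = 100800.5 − 25312.5 = 75488.

75488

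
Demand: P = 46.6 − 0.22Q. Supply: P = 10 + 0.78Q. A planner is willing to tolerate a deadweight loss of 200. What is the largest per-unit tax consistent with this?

Competitive equilibrium: 46.6 − 0.22Q = 10 + 0.78Q → Q* = 36.6, P* = 38.548.
A tax t gives ΔQ = t/1 and wedge t, so DWL = t²/2.
t²/2 = 200 → t² = 400 → t = 20.

20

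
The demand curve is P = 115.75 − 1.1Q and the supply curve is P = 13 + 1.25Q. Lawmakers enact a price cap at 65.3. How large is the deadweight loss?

Competitive equilibrium: 115.75 − 1.1Q = 13 + 1.25Q → Q* = 43.7234, P* = 67.6543.
At the ceiling P = 65.3, quantity supplied = (65.3 − 13)/1.25 = 41.84.
Willingness to pay at Q' = 41.84: 115.75 − 1.1·41.84 = 69.726.
ΔQ = 43.7234 − 41.84 = 1.8834; wedge = 69.726 − 65.3 = 4.426.
Deadweight loss = ½ × 1.8834 × 4.426 = 4.17.

4.17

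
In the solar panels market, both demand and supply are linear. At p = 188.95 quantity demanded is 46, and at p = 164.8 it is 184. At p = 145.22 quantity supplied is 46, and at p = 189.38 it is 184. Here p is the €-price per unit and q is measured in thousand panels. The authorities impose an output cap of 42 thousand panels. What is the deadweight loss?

€2110.51 thousand

Demand slope = (164.8 − 188.95)/(184 − 46) = −0.175, so p = 197 − 0.175q.
Supply slope = (189.38 − 145.22)/(184 − 46) = 0.32, so p = 130.5 + 0.32q.
Competitive equilibrium: 197 − 0.175q = 130.5 + 0.32q → q* = 134.3434, p* = 173.4899.
At q = 42: demand price = 197 − 0.175·42 = 189.65; supply price = 130.5 + 0.32·42 = 143.94.
Δq = 134.3434 − 42 = 92.3434; wedge = 189.65 − 143.94 = 45.71.
Welfare loss = ½ × 92.3434 × 45.71 = €2110.51 thousand.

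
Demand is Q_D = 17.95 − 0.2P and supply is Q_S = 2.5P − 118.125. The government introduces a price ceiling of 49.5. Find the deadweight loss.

13.61

In inverse form: demand P = 89.75 − 5Q, supply P = 47.25 + 0.4Q.
Competitive equilibrium: 89.75 − 5Q = 47.25 + 0.4Q → Q* = 7.8704, P* = 50.3981.
At the ceiling P = 49.5, quantity supplied = (49.5 − 47.25)/0.4 = 5.625.
Willingness to pay at Q' = 5.625: 89.75 − 5·5.625 = 61.625.
ΔQ = 7.8704 − 5.625 = 2.2454; wedge = 61.625 − 49.5 = 12.125.
DWL = ½ × 2.2454 × 12.125 = 13.61.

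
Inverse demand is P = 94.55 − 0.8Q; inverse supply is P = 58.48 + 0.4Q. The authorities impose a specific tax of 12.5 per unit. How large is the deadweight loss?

65.10

Competitive equilibrium: 94.55 − 0.8Q = 58.48 + 0.4Q → Q* = 30.0583, P* = 70.5033.
With the tax, the buyer price exceeds the seller price by 12.5: (94.55 − 0.8Q) − (58.48 + 0.4Q) = 12.5 → Q' = 19.6417.
ΔQ = 30.0583 − 19.6417 = 10.4166; the wedge equals the tax, 12.5.
Welfare loss = ½ × 10.4166 × 12.5 = 65.10.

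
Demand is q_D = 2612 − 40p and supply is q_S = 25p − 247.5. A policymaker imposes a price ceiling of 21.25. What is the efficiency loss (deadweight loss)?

In inverse form: demand p = 65.3 − 0.025q, supply p = 9.9 + 0.04q.
Competitive equilibrium: 65.3 − 0.025q = 9.9 + 0.04q → q* = 852.30769, p* = 43.99231.
At the ceiling p = 21.25, quantity supplied = (21.25 − 9.9)/0.04 = 283.75.
Willingness to pay at q' = 283.75: 65.3 − 0.025·283.75 = 58.20625.
Δq = 852.30769 − 283.75 = 568.55769; wedge = 58.20625 − 21.25 = 36.95625.
The triangle = ½ × 568.55769 × 36.95625 = 10505.88.

10505.88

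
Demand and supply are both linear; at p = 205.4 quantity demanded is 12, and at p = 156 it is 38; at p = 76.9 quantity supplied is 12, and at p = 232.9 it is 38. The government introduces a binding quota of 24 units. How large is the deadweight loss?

Demand slope = (156 − 205.4)/(38 − 12) = −1.9, so p = 228.2 − 1.9q.
Supply slope = (232.9 − 76.9)/(38 − 12) = 6, so p = 4.9 + 6q.
Competitive equilibrium: 228.2 − 1.9q = 4.9 + 6q → q* = 28.2658, p* = 174.4949.
At q = 24: demand price = 228.2 − 1.9·24 = 182.6; supply price = 4.9 + 6·24 = 148.9.
Δq = 28.2658 − 24 = 4.2658; wedge = 182.6 − 148.9 = 33.7.
DWL = ½ × 4.2658 × 33.7 = 71.88.

71.88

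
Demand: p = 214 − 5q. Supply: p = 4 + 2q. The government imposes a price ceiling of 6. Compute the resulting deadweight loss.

2943.50

Competitive equilibrium: 214 − 5q = 4 + 2q → q* = 30, p* = 64.
At the ceiling p = 6, quantity supplied = (6 − 4)/2 = 1.
Willingness to pay at q' = 1: 214 − 5·1 = 209.
Δq = 30 − 1 = 29; wedge = 209 − 6 = 203.
DWL = ½ × 29 × 203 = 2943.50.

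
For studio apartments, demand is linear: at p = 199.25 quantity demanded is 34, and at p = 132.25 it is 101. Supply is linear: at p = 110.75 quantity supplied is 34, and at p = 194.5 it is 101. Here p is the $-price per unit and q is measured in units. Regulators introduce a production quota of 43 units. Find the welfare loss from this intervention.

Demand slope = (132.25 − 199.25)/(101 − 34) = −1, so p = 233.25 − q.
Supply slope = (194.5 − 110.75)/(101 − 34) = 1.25, so p = 68.25 + 1.25q.
Competitive equilibrium: 233.25 − q = 68.25 + 1.25q → q* = 73.33333, p* = 159.91667.
At q = 43: demand price = 233.25 − 1·43 = 190.25; supply price = 68.25 + 1.25·43 = 122.
Δq = 73.33333 − 43 = 30.33333; wedge = 190.25 − 122 = 68.25.
Welfare loss = ½ × 30.33333 × 68.25 = $1035.125.

$1035.125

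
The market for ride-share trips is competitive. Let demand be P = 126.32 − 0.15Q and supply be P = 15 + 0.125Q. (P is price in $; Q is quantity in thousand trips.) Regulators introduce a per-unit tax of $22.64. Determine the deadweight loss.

$931.94 thousand

Competitive equilibrium: 126.32 − 0.15Q = 15 + 0.125Q → Q* = 404.8, P* = 65.6.
With the tax, the buyer price exceeds the seller price by 22.64: (126.32 − 0.15Q) − (15 + 0.125Q) = 22.64 → Q' = 322.47273.
ΔQ = 404.8 − 322.47273 = 82.32727; the wedge equals the tax, 22.64.
DWL = ½ × 82.32727 × 22.64 = $931.94 thousand.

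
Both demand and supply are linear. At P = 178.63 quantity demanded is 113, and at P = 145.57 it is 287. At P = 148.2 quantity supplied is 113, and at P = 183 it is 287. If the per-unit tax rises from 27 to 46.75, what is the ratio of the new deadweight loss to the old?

2.998

Demand slope = (145.57 − 178.63)/(287 − 113) = −0.19, so P = 200.1 − 0.19Q.
Supply slope = (183 − 148.2)/(287 − 113) = 0.2, so P = 125.6 + 0.2Q.
Competitive equilibrium: 200.1 − 0.19Q = 125.6 + 0.2Q → Q* = 191.0256, P* = 163.8051.
For a per-unit tax t: ΔQ = t/0.39, so DWL = ½·t·(t/0.39) = t²/0.78.
At t = 27: DWL = 934.615. At t = 46.75: DWL = 2802.003.
Ratio = (46.75/27)² = 2.998.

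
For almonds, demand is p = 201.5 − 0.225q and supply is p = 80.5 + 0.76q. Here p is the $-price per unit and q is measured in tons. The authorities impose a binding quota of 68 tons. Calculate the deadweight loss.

Competitive equilibrium: 201.5 − 0.225q = 80.5 + 0.76q → q* = 122.8426, p* = 173.8604.
At q = 68: demand price = 201.5 − 0.225·68 = 186.2; supply price = 80.5 + 0.76·68 = 132.18.
Δq = 122.8426 − 68 = 54.8426; wedge = 186.2 − 132.18 = 54.02.
Welfare loss = ½ × 54.8426 × 54.02 = $1481.30.

$1481.30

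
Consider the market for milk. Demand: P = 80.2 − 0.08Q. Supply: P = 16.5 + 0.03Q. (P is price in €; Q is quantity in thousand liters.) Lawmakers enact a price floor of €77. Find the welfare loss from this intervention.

Competitive equilibrium: 80.2 − 0.08Q = 16.5 + 0.03Q → Q* = 579.0909, P* = 33.8727.
At the floor P = 77, quantity demanded = (80.2 − 77)/0.08 = 40.
Sellers' marginal cost at Q' = 40: 16.5 + 0.03·40 = 17.7.
ΔQ = 579.0909 − 40 = 539.0909; wedge = 77 − 17.7 = 59.3.
Deadweight loss = ½ × 539.0909 × 59.3 = €15984.05 thousand.

€15984.05 thousand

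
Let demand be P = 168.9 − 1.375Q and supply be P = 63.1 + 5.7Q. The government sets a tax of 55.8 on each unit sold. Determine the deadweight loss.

220.05

Competitive equilibrium: 168.9 − 1.375Q = 63.1 + 5.7Q → Q* = 14.9541, P* = 148.3382.
With the tax, the buyer price exceeds the seller price by 55.8: (168.9 − 1.375Q) − (63.1 + 5.7Q) = 55.8 → Q' = 7.0671.
ΔQ = 14.9541 − 7.0671 = 7.887; the wedge equals the tax, 55.8.
The triangle = ½ × 7.887 × 55.8 = 220.05.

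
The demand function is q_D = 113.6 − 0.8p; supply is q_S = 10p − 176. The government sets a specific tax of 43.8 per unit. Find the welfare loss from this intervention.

In inverse form: demand p = 142 − 1.25q, supply p = 17.6 + 0.1q.
Competitive equilibrium: 142 − 1.25q = 17.6 + 0.1q → q* = 92.1481, p* = 26.8148.
With the tax, the buyer price exceeds the seller price by 43.8: (142 − 1.25q) − (17.6 + 0.1q) = 43.8 → q' = 59.7037.
Δq = 92.1481 − 59.7037 = 32.4444; the wedge equals the tax, 43.8.
The triangle = ½ × 32.4444 × 43.8 = 710.53.

710.53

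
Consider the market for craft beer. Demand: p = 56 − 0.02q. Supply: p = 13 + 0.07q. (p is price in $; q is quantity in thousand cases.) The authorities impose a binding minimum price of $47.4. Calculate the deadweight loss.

$102.72 thousand

Competitive equilibrium: 56 − 0.02q = 13 + 0.07q → q* = 477.7778, p* = 46.4444.
At the floor p = 47.4, quantity demanded = (56 − 47.4)/0.02 = 430.
Sellers' marginal cost at q' = 430: 13 + 0.07·430 = 43.1.
Δq = 477.7778 − 430 = 47.7778; wedge = 47.4 − 43.1 = 4.3.
Deadweight loss = ½ × 47.7778 × 4.3 = $102.72 thousand.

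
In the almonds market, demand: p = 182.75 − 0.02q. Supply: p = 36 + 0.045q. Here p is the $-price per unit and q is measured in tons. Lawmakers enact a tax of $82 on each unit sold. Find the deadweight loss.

Competitive equilibrium: 182.75 − 0.02q = 36 + 0.045q → q* = 2257.6923, p* = 137.5962.
With the tax, the buyer price exceeds the seller price by 82: (182.75 − 0.02q) − (36 + 0.045q) = 82 → q' = 996.1538.
Δq = 2257.6923 − 996.1538 = 1261.5385; the wedge equals the tax, 82.
DWL = ½ × 1261.5385 × 82 = $51723.08.

$51723.08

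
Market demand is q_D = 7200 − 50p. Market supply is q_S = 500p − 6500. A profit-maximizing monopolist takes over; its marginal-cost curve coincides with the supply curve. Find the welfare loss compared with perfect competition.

In inverse form: demand p = 144 − 0.02q, supply p = 13 + 0.002q.
Competitive equilibrium: 144 − 0.02q = 13 + 0.002q → q* = 5954.545455, p* = 24.909091.
Marginal revenue: MR = 144 − 0.04q. Set MR = MC: 144 − 0.04q = 13 + 0.002q → q_m = 3119.047619.
Price p_m = 144 − 0.02·3119.047619 = 81.619048; MC(q_m) = 13 + 0.002·3119.047619 = 19.238095.
Competitive q* = 5954.545455, so Δq = 2835.497836; wedge = 81.619048 − 19.238095 = 62.380953.
The triangle = ½ × 2835.497836 × 62.380953 = 88440.53.

88440.53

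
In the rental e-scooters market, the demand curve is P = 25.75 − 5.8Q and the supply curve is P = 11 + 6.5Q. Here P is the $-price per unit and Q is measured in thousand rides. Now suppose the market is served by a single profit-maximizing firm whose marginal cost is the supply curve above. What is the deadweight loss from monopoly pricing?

$0.91 thousand

Competitive equilibrium: 25.75 − 5.8Q = 11 + 6.5Q → Q* = 1.1992, P* = 18.7947.
Marginal revenue: MR = 25.75 − 11.6Q. Set MR = MC: 25.75 − 11.6Q = 11 + 6.5Q → Q_m = 0.8149.
Price P_m = 25.75 − 5.8·0.8149 = 21.0236; MC(Q_m) = 11 + 6.5·0.8149 = 16.2969.
Competitive Q* = 1.1992, so ΔQ = 0.3843; wedge = 21.0236 − 16.2969 = 4.7267.
The triangle = ½ × 0.3843 × 4.7267 = $0.91 thousand.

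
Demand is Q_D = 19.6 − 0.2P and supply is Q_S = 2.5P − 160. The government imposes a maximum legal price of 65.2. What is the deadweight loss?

In inverse form: demand P = 98 − 5Q, supply P = 64 + 0.4Q.
Competitive equilibrium: 98 − 5Q = 64 + 0.4Q → Q* = 6.2963, P* = 66.5185.
At the ceiling P = 65.2, quantity supplied = (65.2 − 64)/0.4 = 3.
Willingness to pay at Q' = 3: 98 − 5·3 = 83.
ΔQ = 6.2963 − 3 = 3.2963; wedge = 83 − 65.2 = 17.8.
Welfare loss = ½ × 3.2963 × 17.8 = 29.34.

29.34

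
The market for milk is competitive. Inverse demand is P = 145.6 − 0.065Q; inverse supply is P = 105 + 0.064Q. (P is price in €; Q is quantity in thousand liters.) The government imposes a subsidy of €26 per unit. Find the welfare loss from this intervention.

€2620.16 thousand

Competitive equilibrium: 145.6 − 0.065Q = 105 + 0.064Q → Q* = 314.7287, P* = 125.1426.
The subsidy lowers effective supply by 26: P = 79 + 0.064Q.
New quantity: 145.6 − 0.065Q = 79 + 0.064Q → Q' = 516.2791.
Overproduction ΔQ = 516.2791 − 314.7287 = 201.5504; wedge = subsidy = 26.
DWL = ½ × 201.5504 × 26 = €2620.16 thousand.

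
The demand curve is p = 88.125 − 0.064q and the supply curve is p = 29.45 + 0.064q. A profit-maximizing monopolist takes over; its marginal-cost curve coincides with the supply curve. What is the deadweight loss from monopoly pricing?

Competitive equilibrium: 88.125 − 0.064q = 29.45 + 0.064q → q* = 458.39844, p* = 58.7875.
Marginal revenue: MR = 88.125 − 0.128q. Set MR = MC: 88.125 − 0.128q = 29.45 + 0.064q → q_m = 305.59896.
Price p_m = 88.125 − 0.064·305.59896 = 68.56667; MC(q_m) = 29.45 + 0.064·305.59896 = 49.00833.
Competitive q* = 458.39844, so Δq = 152.79948; wedge = 68.56667 − 49.00833 = 19.55834.
Deadweight loss = ½ × 152.79948 × 19.55834 = 1494.25.

1494.25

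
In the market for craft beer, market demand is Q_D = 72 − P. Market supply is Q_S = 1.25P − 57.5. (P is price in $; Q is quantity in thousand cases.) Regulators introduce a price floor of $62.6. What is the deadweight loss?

In inverse form: demand P = 72 − Q, supply P = 46 + 0.8Q.
Competitive equilibrium: 72 − Q = 46 + 0.8Q → Q* = 14.4444, P* = 57.5556.
At the floor P = 62.6, quantity demanded = (72 − 62.6)/1 = 9.4.
Sellers' marginal cost at Q' = 9.4: 46 + 0.8·9.4 = 53.52.
ΔQ = 14.4444 − 9.4 = 5.0444; wedge = 62.6 − 53.52 = 9.08.
DWL = ½ × 5.0444 × 9.08 = $22.90 thousand.

$22.90 thousand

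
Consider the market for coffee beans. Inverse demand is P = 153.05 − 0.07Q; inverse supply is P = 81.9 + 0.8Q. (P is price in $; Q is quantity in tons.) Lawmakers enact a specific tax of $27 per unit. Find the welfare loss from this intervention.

Competitive equilibrium: 153.05 − 0.07Q = 81.9 + 0.8Q → Q* = 81.7816, P* = 147.3253.
With the tax, the buyer price exceeds the seller price by 27: (153.05 − 0.07Q) − (81.9 + 0.8Q) = 27 → Q' = 50.7471.
ΔQ = 81.7816 − 50.7471 = 31.0345; the wedge equals the tax, 27.
DWL = ½ × 31.0345 × 27 = $418.97.

$418.97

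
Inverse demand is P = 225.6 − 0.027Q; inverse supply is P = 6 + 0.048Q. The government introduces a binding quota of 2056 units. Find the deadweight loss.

28514.40

Competitive equilibrium: 225.6 − 0.027Q = 6 + 0.048Q → Q* = 2928, P* = 146.544.
At Q = 2056: demand price = 225.6 − 0.027·2056 = 170.088; supply price = 6 + 0.048·2056 = 104.688.
ΔQ = 2928 − 2056 = 872; wedge = 170.088 − 104.688 = 65.4.
Deadweight loss = ½ × 872 × 65.4 = 28514.40.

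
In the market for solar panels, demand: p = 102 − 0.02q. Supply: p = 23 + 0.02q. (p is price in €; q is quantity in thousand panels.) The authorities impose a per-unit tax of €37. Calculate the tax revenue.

€38850 thousand

Competitive equilibrium: 102 − 0.02q = 23 + 0.02q → q* = 1975, p* = 62.5.
With the tax, the buyer price exceeds the seller price by 37: (102 − 0.02q) − (23 + 0.02q) = 37 → q' = 1050.
Tax revenue = 37 × 1050 = €38850 thousand.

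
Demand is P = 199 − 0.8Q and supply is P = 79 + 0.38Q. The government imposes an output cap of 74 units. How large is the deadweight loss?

Competitive equilibrium: 199 − 0.8Q = 79 + 0.38Q → Q* = 101.6949, P* = 117.6441.
At Q = 74: demand price = 199 − 0.8·74 = 139.8; supply price = 79 + 0.38·74 = 107.12.
ΔQ = 101.6949 − 74 = 27.6949; wedge = 139.8 − 107.12 = 32.68.
Welfare loss = ½ × 27.6949 × 32.68 = 452.53.

452.53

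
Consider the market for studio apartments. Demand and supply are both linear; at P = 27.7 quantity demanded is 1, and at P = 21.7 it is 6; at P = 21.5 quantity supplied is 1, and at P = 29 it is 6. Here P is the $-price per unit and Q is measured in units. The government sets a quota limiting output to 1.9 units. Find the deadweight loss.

Demand slope = (21.7 − 27.7)/(6 − 1) = −1.2, so P = 28.9 − 1.2Q.
Supply slope = (29 − 21.5)/(6 − 1) = 1.5, so P = 20 + 1.5Q.
Competitive equilibrium: 28.9 − 1.2Q = 20 + 1.5Q → Q* = 3.2963, P* = 24.9444.
At Q = 1.9: demand price = 28.9 − 1.2·1.9 = 26.62; supply price = 20 + 1.5·1.9 = 22.85.
ΔQ = 3.2963 − 1.9 = 1.3963; wedge = 26.62 − 22.85 = 3.77.
Deadweight loss = ½ × 1.3963 × 3.77 = $2.63.

$2.63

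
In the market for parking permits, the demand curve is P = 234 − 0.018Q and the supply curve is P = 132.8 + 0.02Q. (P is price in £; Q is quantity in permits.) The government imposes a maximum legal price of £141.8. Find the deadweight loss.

£93063.29

Competitive equilibrium: 234 − 0.018Q = 132.8 + 0.02Q → Q* = 2663.1579, P* = 186.0632.
At the ceiling P = 141.8, quantity supplied = (141.8 − 132.8)/0.02 = 450.
Willingness to pay at Q' = 450: 234 − 0.018·450 = 225.9.
ΔQ = 2663.1579 − 450 = 2213.1579; wedge = 225.9 − 141.8 = 84.1.
DWL = ½ × 2213.1579 × 84.1 = £93063.29.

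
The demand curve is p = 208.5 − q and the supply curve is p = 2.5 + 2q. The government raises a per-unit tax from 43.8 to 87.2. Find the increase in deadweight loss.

947.57

Competitive equilibrium: 208.5 − q = 2.5 + 2q → q* = 68.6667, p* = 139.8333.
For a per-unit tax t: Δq = t/3, so DWL = ½·t·(t/3) = t²/6.
At t = 43.8: DWL = 319.74. At t = 87.2: DWL = 1267.307.
Increase = 1267.307 − 319.74 = 947.57.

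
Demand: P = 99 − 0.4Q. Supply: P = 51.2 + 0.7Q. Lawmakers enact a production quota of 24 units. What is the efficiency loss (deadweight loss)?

208.16

Competitive equilibrium: 99 − 0.4Q = 51.2 + 0.7Q → Q* = 43.4545, P* = 81.6182.
At Q = 24: demand price = 99 − 0.4·24 = 89.4; supply price = 51.2 + 0.7·24 = 68.
ΔQ = 43.4545 − 24 = 19.4545; wedge = 89.4 − 68 = 21.4.
DWL = ½ × 19.4545 × 21.4 = 208.16.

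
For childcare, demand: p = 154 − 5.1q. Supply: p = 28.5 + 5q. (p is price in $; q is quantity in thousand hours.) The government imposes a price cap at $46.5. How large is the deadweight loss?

Competitive equilibrium: 154 − 5.1q = 28.5 + 5q → q* = 12.4257, p* = 90.6287.
At the ceiling p = 46.5, quantity supplied = (46.5 − 28.5)/5 = 3.6.
Willingness to pay at q' = 3.6: 154 − 5.1·3.6 = 135.64.
Δq = 12.4257 − 3.6 = 8.8257; wedge = 135.64 − 46.5 = 89.14.
DWL = ½ × 8.8257 × 89.14 = $393.36 thousand.

$393.36 thousand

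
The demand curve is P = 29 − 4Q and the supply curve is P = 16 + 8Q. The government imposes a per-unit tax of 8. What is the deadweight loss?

Competitive equilibrium: 29 − 4Q = 16 + 8Q → Q* = 1.0833, P* = 24.6667.
With the tax, the buyer price exceeds the seller price by 8: (29 − 4Q) − (16 + 8Q) = 8 → Q' = 0.4167.
ΔQ = 1.0833 − 0.4167 = 0.6666; the wedge equals the tax, 8.
The triangle = ½ × 0.6666 × 8 = 2.67.

2.67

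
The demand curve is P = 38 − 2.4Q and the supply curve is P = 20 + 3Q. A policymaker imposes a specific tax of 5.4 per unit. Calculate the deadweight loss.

Competitive equilibrium: 38 − 2.4Q = 20 + 3Q → Q* = 3.3333, P* = 30.
With the tax, the buyer price exceeds the seller price by 5.4: (38 − 2.4Q) − (20 + 3Q) = 5.4 → Q' = 2.3333.
ΔQ = 3.3333 − 2.3333 = 1; the wedge equals the tax, 5.4.
The triangle = ½ × 1 × 5.4 = 2.70.

2.70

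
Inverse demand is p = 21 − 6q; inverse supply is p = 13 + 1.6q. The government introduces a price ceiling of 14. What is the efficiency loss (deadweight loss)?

0.69

Competitive equilibrium: 21 − 6q = 13 + 1.6q → q* = 1.0526, p* = 14.6842.
At the ceiling p = 14, quantity supplied = (14 − 13)/1.6 = 0.625.
Willingness to pay at q' = 0.625: 21 − 6·0.625 = 17.25.
Δq = 1.0526 − 0.625 = 0.4276; wedge = 17.25 − 14 = 3.25.
The triangle = ½ × 0.4276 × 3.25 = 0.69.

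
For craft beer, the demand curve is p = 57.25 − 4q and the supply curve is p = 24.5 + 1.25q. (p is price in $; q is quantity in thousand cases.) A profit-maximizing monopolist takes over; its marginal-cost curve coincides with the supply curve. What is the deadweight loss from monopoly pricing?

Competitive equilibrium: 57.25 − 4q = 24.5 + 1.25q → q* = 6.2381, p* = 32.2976.
Marginal revenue: MR = 57.25 − 8q. Set MR = MC: 57.25 − 8q = 24.5 + 1.25q → q_m = 3.5405.
Price p_m = 57.25 − 4·3.5405 = 43.088; MC(q_m) = 24.5 + 1.25·3.5405 = 28.9256.
Competitive q* = 6.2381, so Δq = 2.6976; wedge = 43.088 − 28.9256 = 14.1624.
Welfare loss = ½ × 2.6976 × 14.1624 = $19.10 thousand.

$19.10 thousand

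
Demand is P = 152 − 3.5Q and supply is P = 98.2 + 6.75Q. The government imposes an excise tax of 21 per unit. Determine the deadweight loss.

Competitive equilibrium: 152 − 3.5Q = 98.2 + 6.75Q → Q* = 5.2488, P* = 133.6293.
With the tax, the buyer price exceeds the seller price by 21: (152 − 3.5Q) − (98.2 + 6.75Q) = 21 → Q' = 3.2.
ΔQ = 5.2488 − 3.2 = 2.0488; the wedge equals the tax, 21.
Welfare loss = ½ × 2.0488 × 21 = 21.51.

21.51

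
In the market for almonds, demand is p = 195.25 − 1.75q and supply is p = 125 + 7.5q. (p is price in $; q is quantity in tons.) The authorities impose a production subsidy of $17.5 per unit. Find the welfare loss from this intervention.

$16.55

Competitive equilibrium: 195.25 − 1.75q = 125 + 7.5q → q* = 7.5946, p* = 181.9595.
The subsidy lowers effective supply by 17.5: p = 107.5 + 7.5q.
New quantity: 195.25 − 1.75q = 107.5 + 7.5q → q' = 9.4865.
Overproduction Δq = 9.4865 − 7.5946 = 1.8919; wedge = subsidy = 17.5.
The triangle = ½ × 1.8919 × 17.5 = $16.55.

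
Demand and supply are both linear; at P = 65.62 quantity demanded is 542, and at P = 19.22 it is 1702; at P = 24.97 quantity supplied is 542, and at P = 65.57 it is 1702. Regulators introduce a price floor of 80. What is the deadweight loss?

Demand slope = (19.22 − 65.62)/(1702 − 542) = −0.04, so P = 87.3 − 0.04Q.
Supply slope = (65.57 − 24.97)/(1702 − 542) = 0.035, so P = 6 + 0.035Q.
Competitive equilibrium: 87.3 − 0.04Q = 6 + 0.035Q → Q* = 1084, P* = 43.94.
At the floor P = 80, quantity demanded = (87.3 − 80)/0.04 = 182.5.
Sellers' marginal cost at Q' = 182.5: 6 + 0.035·182.5 = 12.3875.
ΔQ = 1084 − 182.5 = 901.5; wedge = 80 − 12.3875 = 67.6125.
Welfare loss = ½ × 901.5 × 67.6125 = 30476.33.

30476.33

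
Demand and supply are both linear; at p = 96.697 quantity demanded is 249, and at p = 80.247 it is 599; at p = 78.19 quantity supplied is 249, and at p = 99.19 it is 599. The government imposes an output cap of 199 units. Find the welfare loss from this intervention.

2659.61

Demand slope = (80.247 − 96.697)/(599 − 249) = −0.047, so p = 108.4 − 0.047q.
Supply slope = (99.19 − 78.19)/(599 − 249) = 0.06, so p = 63.25 + 0.06q.
Competitive equilibrium: 108.4 − 0.047q = 63.25 + 0.06q → q* = 421.9626, p* = 88.5678.
At q = 199: demand price = 108.4 − 0.047·199 = 99.047; supply price = 63.25 + 0.06·199 = 75.19.
Δq = 421.9626 − 199 = 222.9626; wedge = 99.047 − 75.19 = 23.857.
Welfare loss = ½ × 222.9626 × 23.857 = 2659.61.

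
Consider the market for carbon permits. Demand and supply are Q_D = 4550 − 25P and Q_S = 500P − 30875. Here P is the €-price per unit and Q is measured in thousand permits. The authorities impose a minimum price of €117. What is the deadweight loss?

In inverse form: demand P = 182 − 0.04Q, supply P = 61.75 + 0.002Q.
Competitive equilibrium: 182 − 0.04Q = 61.75 + 0.002Q → Q* = 2863.0952, P* = 67.4762.
At the floor P = 117, quantity demanded = (182 − 117)/0.04 = 1625.
Sellers' marginal cost at Q' = 1625: 61.75 + 0.002·1625 = 65.
ΔQ = 2863.0952 − 1625 = 1238.0952; wedge = 117 − 65 = 52.
The triangle = ½ × 1238.0952 × 52 = €32190.48 thousand.

€32190.48 thousand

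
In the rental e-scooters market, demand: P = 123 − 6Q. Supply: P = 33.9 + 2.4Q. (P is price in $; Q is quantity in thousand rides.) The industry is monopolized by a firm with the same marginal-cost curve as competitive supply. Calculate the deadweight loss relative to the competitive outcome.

Competitive equilibrium: 123 − 6Q = 33.9 + 2.4Q → Q* = 10.6071, P* = 59.3571.
Marginal revenue: MR = 123 − 12Q. Set MR = MC: 123 − 12Q = 33.9 + 2.4Q → Q_m = 6.1875.
Price P_m = 123 − 6·6.1875 = 85.875; MC(Q_m) = 33.9 + 2.4·6.1875 = 48.75.
Competitive Q* = 10.6071, so ΔQ = 4.4196; wedge = 85.875 − 48.75 = 37.125.
The triangle = ½ × 4.4196 × 37.125 = $82.04 thousand.

$82.04 thousand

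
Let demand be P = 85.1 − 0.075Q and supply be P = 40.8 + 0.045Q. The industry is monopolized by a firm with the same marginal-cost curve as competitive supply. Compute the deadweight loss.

Competitive equilibrium: 85.1 − 0.075Q = 40.8 + 0.045Q → Q* = 369.1667, P* = 57.4125.
Marginal revenue: MR = 85.1 − 0.15Q. Set MR = MC: 85.1 − 0.15Q = 40.8 + 0.045Q → Q_m = 227.1795.
Price P_m = 85.1 − 0.075·227.1795 = 68.0615; MC(Q_m) = 40.8 + 0.045·227.1795 = 51.0231.
Competitive Q* = 369.1667, so ΔQ = 141.9872; wedge = 68.0615 − 51.0231 = 17.0384.
The triangle = ½ × 141.9872 × 17.0384 = 1209.62.

1209.62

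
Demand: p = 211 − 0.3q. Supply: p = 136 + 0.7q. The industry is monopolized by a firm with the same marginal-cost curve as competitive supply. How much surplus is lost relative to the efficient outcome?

149.78

Competitive equilibrium: 211 − 0.3q = 136 + 0.7q → q* = 75, p* = 188.5.
Marginal revenue: MR = 211 − 0.6q. Set MR = MC: 211 − 0.6q = 136 + 0.7q → q_m = 57.6923.
Price p_m = 211 − 0.3·57.6923 = 193.6923; MC(q_m) = 136 + 0.7·57.6923 = 176.3846.
Competitive q* = 75, so Δq = 17.3077; wedge = 193.6923 − 176.3846 = 17.3077.
Welfare loss = ½ × 17.3077 × 17.3077 = 149.78.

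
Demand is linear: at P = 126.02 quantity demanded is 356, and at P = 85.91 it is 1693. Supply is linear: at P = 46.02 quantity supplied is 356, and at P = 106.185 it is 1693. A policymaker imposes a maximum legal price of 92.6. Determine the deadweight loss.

Demand slope = (85.91 − 126.02)/(1693 − 356) = −0.03, so P = 136.7 − 0.03Q.
Supply slope = (106.185 − 46.02)/(1693 − 356) = 0.045, so P = 30 + 0.045Q.
Competitive equilibrium: 136.7 − 0.03Q = 30 + 0.045Q → Q* = 1422.6667, P* = 94.02.
At the ceiling P = 92.6, quantity supplied = (92.6 − 30)/0.045 = 1391.1111.
Willingness to pay at Q' = 1391.1111: 136.7 − 0.03·1391.1111 = 94.9667.
ΔQ = 1422.6667 − 1391.1111 = 31.5556; wedge = 94.9667 − 92.6 = 2.3667.
The triangle = ½ × 31.5556 × 2.3667 = 37.34.

37.34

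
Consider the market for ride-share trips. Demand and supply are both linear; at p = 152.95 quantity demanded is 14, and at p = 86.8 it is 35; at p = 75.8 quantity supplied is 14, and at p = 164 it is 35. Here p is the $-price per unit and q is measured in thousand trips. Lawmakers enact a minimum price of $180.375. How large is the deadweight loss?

Demand slope = (86.8 − 152.95)/(35 − 14) = −3.15, so p = 197.05 − 3.15q.
Supply slope = (164 − 75.8)/(35 − 14) = 4.2, so p = 17 + 4.2q.
Competitive equilibrium: 197.05 − 3.15q = 17 + 4.2q → q* = 24.4966, p* = 119.88571.
At the floor p = 180.375, quantity demanded = (197.05 − 180.375)/3.15 = 5.29365.
Sellers' marginal cost at q' = 5.29365: 17 + 4.2·5.29365 = 39.23333.
Δq = 24.4966 − 5.29365 = 19.20295; wedge = 180.375 − 39.23333 = 141.14167.
DWL = ½ × 19.20295 × 141.14167 = $1355.17 thousand.

$1355.17 thousand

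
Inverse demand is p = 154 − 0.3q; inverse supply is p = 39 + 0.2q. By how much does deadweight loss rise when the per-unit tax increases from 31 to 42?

Competitive equilibrium: 154 − 0.3q = 39 + 0.2q → q* = 230, p* = 85.
For a per-unit tax t: Δq = t/0.5, so DWL = ½·t·(t/0.5) = t²/1.
At t = 31: DWL = 961. At t = 42: DWL = 1764.
Increase = 1764 − 961 = 803.

803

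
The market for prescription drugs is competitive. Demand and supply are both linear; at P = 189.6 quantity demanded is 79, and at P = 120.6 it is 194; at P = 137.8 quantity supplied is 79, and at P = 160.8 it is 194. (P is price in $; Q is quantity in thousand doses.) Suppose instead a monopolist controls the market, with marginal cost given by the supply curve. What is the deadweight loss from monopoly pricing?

Demand slope = (120.6 − 189.6)/(194 − 79) = −0.6, so P = 237 − 0.6Q.
Supply slope = (160.8 − 137.8)/(194 − 79) = 0.2, so P = 122 + 0.2Q.
Competitive equilibrium: 237 − 0.6Q = 122 + 0.2Q → Q* = 143.75, P* = 150.75.
Marginal revenue: MR = 237 − 1.2Q. Set MR = MC: 237 − 1.2Q = 122 + 0.2Q → Q_m = 82.14286.
Price P_m = 237 − 0.6·82.14286 = 187.71428; MC(Q_m) = 122 + 0.2·82.14286 = 138.42857.
Competitive Q* = 143.75, so ΔQ = 61.60714; wedge = 187.71428 − 138.42857 = 49.28571.
Welfare loss = ½ × 61.60714 × 49.28571 = $1518.18 thousand.

$1518.18 thousand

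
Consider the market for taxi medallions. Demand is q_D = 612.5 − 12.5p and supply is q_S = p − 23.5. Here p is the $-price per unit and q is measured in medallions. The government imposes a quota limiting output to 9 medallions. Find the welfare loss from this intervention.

In inverse form: demand p = 49 − 0.08q, supply p = 23.5 + q.
Competitive equilibrium: 49 − 0.08q = 23.5 + q → q* = 23.6111, p* = 47.1111.
At q = 9: demand price = 49 − 0.08·9 = 48.28; supply price = 23.5 + 1·9 = 32.5.
Δq = 23.6111 − 9 = 14.6111; wedge = 48.28 − 32.5 = 15.78.
Welfare loss = ½ × 14.6111 × 15.78 = $115.28.

$115.28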